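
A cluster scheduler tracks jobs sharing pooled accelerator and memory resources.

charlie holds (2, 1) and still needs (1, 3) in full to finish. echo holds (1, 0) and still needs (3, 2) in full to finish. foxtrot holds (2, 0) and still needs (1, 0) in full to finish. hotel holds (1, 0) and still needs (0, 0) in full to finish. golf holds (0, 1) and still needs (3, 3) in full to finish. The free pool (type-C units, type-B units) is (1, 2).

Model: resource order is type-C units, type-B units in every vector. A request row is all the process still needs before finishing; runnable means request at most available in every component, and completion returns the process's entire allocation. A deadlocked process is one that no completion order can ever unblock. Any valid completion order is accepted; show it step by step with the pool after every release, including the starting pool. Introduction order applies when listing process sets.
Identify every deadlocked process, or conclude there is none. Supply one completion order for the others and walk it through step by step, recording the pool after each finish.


Deadlocked set: charlie and golf.
Key observation: the wall is type-B units: completing foxtrot, echo, hotel brings the pool only to (5, 2), and all the rest need more.
A valid finishing order for the others: foxtrot, echo, hotel. Verifying each step:
  pool = (1, 2)
  foxtrot needs (1, 0) <= (1, 2) -> finishes; pool += (2, 0) = (3, 2)
  echo needs (3, 2) <= (3, 2) -> finishes; pool += (1, 0) = (4, 2)
  hotel needs (0, 0) <= (4, 2) -> finishes; pool += (1, 0) = (5, 2)
The stuck group stays short no matter what:
  charlie cannot run: need (1, 3) vs free (5, 2) (insufficient type-B units)
  golf cannot run: need (3, 3) vs free (5, 2) (insufficient type-B units)


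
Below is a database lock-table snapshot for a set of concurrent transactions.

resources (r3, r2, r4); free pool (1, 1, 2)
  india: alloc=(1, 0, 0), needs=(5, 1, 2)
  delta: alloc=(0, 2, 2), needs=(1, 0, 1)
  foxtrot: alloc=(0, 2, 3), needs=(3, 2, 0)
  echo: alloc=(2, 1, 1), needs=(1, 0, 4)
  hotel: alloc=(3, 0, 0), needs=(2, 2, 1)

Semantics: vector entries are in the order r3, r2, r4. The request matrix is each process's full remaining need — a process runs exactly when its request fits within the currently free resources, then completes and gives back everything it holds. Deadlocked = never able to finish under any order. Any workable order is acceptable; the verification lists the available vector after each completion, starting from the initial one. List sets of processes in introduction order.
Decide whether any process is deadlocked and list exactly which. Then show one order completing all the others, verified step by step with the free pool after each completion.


No process is deadlocked.
Key observation: starting with delta, each completion frees enough for the next — no one is permanently blocked.
A valid finishing order for the others: delta, echo, foxtrot, hotel, india. Verifying each step:
  pool = (1, 1, 2)
  delta: need (1, 0, 1) fits (1, 1, 2); releases (0, 2, 2), pool now (1, 3, 4)
  echo: need (1, 0, 4) fits (1, 3, 4); releases (2, 1, 1), pool now (3, 4, 5)
  foxtrot: need (3, 2, 0) fits (3, 4, 5); releases (0, 2, 3), pool now (3, 6, 8)
  hotel: need (2, 2, 1) fits (3, 6, 8); releases (3, 0, 0), pool now (6, 6, 8)
  india: need (5, 1, 2) fits (6, 6, 8); releases (1, 0, 0), pool now (7, 6, 8)


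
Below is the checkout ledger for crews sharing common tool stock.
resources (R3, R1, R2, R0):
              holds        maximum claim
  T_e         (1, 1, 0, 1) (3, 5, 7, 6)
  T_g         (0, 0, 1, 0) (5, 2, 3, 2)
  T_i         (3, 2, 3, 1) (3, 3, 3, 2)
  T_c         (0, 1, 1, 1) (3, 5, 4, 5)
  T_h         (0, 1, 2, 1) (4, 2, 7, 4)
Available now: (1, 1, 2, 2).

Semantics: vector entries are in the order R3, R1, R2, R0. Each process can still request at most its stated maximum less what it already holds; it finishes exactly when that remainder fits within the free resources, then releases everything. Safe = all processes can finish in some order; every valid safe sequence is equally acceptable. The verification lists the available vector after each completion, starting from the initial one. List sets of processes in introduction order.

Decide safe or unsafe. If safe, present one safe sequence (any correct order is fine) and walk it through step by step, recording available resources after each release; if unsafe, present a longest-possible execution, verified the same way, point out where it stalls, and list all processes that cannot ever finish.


SAFE. One safe sequence: T_i, T_h, T_c, T_e, T_g.
Key observation: T_i is the earliest step where a requested resource binds exactly: need (0, 1, 0, 1), pool (1, 1, 2, 2) at its turn.
Check, step by step:
  pool = (1, 1, 2, 2)
  T_i needs (0, 1, 0, 1) <= (1, 1, 2, 2) -> finishes; pool += (3, 2, 3, 1) = (4, 3, 5, 3)
  T_h needs (4, 1, 5, 3) <= (4, 3, 5, 3) -> finishes; pool += (0, 1, 2, 1) = (4, 4, 7, 4)
  T_c needs (3, 4, 3, 4) <= (4, 4, 7, 4) -> finishes; pool += (0, 1, 1, 1) = (4, 5, 8, 5)
  T_e needs (2, 4, 7, 5) <= (4, 5, 8, 5) -> finishes; pool += (1, 1, 0, 1) = (5, 6, 8, 6)
  T_g needs (5, 2, 2, 2) <= (5, 6, 8, 6) -> finishes; pool += (0, 0, 1, 0) = (5, 6, 9, 6)


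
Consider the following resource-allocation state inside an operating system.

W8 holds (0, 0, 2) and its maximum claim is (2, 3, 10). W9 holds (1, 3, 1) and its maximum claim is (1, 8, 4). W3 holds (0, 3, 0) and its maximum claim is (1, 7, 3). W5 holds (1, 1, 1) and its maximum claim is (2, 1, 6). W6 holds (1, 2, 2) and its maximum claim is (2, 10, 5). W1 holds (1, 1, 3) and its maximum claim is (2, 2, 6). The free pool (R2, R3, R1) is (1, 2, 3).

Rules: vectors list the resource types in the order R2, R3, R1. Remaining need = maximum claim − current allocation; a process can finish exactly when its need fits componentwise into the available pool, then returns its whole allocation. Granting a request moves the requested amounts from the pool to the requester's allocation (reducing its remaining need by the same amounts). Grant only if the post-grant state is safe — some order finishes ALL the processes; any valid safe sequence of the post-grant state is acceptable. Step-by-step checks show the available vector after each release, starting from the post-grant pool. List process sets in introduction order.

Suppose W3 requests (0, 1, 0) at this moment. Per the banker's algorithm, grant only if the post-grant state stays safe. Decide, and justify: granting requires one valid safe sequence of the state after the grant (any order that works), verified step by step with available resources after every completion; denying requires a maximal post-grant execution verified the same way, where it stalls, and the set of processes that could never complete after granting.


GRANT — the state after the grant stays safe, e.g. via W1, W5, W3, W9, W8, W6.
Key observation: granting shrinks the pool to (1, 1, 3), yet W1 still fits and the chain goes through.
Step-by-step check of the post-grant state:
  pool = (1, 1, 3)
  W1 needs (1, 1, 3) <= (1, 1, 3) -> finishes; pool += (1, 1, 3) = (2, 2, 6)
  W5 needs (1, 0, 5) <= (2, 2, 6) -> finishes; pool += (1, 1, 1) = (3, 3, 7)
  W3 needs (1, 3, 3) <= (3, 3, 7) -> finishes; pool += (0, 4, 0) = (3, 7, 7)
  W9 needs (0, 5, 3) <= (3, 7, 7) -> finishes; pool += (1, 3, 1) = (4, 10, 8)
  W8 needs (2, 3, 8) <= (4, 10, 8) -> finishes; pool += (0, 0, 2) = (4, 10, 10)
  W6 needs (1, 8, 3) <= (4, 10, 10) -> finishes; pool += (1, 2, 2) = (5, 12, 12)


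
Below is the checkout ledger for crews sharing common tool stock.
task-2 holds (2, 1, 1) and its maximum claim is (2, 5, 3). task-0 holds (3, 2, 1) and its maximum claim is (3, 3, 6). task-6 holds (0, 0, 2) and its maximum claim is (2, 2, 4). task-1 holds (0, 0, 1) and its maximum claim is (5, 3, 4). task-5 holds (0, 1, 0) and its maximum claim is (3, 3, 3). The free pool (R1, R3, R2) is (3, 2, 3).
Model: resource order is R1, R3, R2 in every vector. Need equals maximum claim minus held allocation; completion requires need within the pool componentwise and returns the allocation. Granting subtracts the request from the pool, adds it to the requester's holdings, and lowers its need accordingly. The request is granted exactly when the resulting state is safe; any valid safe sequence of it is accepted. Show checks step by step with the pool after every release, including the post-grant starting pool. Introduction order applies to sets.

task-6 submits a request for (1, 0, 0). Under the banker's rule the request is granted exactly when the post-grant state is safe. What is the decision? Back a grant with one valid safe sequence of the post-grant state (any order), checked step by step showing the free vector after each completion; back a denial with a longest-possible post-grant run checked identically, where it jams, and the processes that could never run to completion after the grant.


GRANT: granting preserves safety; a valid post-grant sequence is task-6, task-0, task-1, task-2, task-5.
Key observation: even at the reduced pool (2, 2, 3), task-6 fits immediately, so safety survives the grant.
Step-by-step check of the post-grant state:
  pool = (2, 2, 3)
  task-6 needs (1, 2, 2) <= (2, 2, 3) -> finishes; pool += (1, 0, 2) = (3, 2, 5)
  task-0 needs (0, 1, 5) <= (3, 2, 5) -> finishes; pool += (3, 2, 1) = (6, 4, 6)
  task-1 needs (5, 3, 3) <= (6, 4, 6) -> finishes; pool += (0, 0, 1) = (6, 4, 7)
  task-2 needs (0, 4, 2) <= (6, 4, 7) -> finishes; pool += (2, 1, 1) = (8, 5, 8)
  task-5 needs (3, 2, 3) <= (8, 5, 8) -> finishes; pool += (0, 1, 0) = (8, 6, 8)


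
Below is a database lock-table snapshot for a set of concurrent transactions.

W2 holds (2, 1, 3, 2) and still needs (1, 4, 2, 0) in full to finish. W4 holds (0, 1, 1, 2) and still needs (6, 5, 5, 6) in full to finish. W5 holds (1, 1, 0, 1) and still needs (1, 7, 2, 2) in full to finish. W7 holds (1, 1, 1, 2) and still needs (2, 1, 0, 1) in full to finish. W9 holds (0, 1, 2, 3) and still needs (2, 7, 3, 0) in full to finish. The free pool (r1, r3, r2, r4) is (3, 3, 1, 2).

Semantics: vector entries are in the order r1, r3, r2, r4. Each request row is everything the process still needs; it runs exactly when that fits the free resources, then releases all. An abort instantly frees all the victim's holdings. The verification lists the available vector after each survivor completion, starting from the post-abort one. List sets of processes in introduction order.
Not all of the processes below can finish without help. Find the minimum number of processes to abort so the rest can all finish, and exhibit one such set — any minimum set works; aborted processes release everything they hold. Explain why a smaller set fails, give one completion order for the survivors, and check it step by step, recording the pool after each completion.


The answer: abort W9.
Key observation: the returned (0, 1, 2, 3) from W9 is what brings W5 — unrunnable before, under any order — into play at step 4.
Minimality: the empty abort set fails — the state is deadlocked as it stands.
One survivor order: W7, W2, W4, W5. Verifying each step (post-abort pool first):
  pool = (3, 4, 3, 5)
  W7 needs (2, 1, 0, 1) <= (3, 4, 3, 5) -> finishes; pool += (1, 1, 1, 2) = (4, 5, 4, 7)
  W2 needs (1, 4, 2, 0) <= (4, 5, 4, 7) -> finishes; pool += (2, 1, 3, 2) = (6, 6, 7, 9)
  W4 needs (6, 5, 5, 6) <= (6, 6, 7, 9) -> finishes; pool += (0, 1, 1, 2) = (6, 7, 8, 11)
  W5 needs (1, 7, 2, 2) <= (6, 7, 8, 11) -> finishes; pool += (1, 1, 0, 1) = (7, 8, 8, 12)


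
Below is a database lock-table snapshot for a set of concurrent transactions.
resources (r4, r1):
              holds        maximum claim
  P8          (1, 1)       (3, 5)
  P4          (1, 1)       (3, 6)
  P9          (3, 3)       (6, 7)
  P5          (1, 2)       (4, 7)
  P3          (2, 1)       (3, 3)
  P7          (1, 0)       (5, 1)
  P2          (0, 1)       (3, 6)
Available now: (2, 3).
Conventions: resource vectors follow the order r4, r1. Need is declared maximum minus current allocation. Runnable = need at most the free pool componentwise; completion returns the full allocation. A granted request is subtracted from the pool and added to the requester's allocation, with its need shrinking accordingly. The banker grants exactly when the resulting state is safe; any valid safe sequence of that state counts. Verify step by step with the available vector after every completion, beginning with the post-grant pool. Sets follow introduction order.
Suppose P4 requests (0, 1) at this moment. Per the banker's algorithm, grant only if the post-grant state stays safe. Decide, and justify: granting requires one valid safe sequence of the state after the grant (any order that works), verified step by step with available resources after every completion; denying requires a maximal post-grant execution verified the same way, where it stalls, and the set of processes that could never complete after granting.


DENY: after the grant no complete ordering would exist.
Key observation: the wall is r1: completing P3, P7 brings the pool only to (5, 3), and all the rest need more.
After a pretend grant, a maximal execution: P3, P7 — then nothing else fits. Walking it through:
  pool = (2, 2)
  P3: need (1, 2) fits (2, 2); releases (2, 1), pool now (4, 3)
  P7: need (4, 1) fits (4, 3); releases (1, 0), pool now (5, 3)
  P8 cannot run: need (2, 4) vs free (5, 3) (insufficient r1)
  P4 cannot run: need (2, 4) vs free (5, 3) (insufficient r1)
  P9 cannot run: need (3, 4) vs free (5, 3) (insufficient r1)
  P5 cannot run: need (3, 5) vs free (5, 3) (insufficient r1)
  P2 cannot run: need (3, 5) vs free (5, 3) (insufficient r1)
Post-grant, the permanently blocked set is P8, P4, P9, P5 and P2.


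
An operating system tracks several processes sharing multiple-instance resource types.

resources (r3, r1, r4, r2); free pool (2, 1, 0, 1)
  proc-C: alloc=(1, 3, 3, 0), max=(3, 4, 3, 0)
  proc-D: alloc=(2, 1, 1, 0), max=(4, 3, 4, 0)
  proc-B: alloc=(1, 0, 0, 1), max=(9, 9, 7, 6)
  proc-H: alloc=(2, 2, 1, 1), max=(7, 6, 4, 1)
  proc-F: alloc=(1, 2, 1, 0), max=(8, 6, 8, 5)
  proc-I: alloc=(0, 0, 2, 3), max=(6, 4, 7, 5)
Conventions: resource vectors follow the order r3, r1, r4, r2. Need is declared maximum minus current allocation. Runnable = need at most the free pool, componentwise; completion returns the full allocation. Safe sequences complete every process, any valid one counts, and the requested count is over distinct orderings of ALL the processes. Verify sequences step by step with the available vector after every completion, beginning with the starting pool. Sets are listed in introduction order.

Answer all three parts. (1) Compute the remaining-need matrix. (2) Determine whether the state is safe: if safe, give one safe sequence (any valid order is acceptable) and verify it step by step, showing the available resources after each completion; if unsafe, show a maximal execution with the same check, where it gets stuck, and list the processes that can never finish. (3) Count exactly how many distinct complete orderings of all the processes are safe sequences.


(1) Outstanding need per process (order r3, r1, r4, r2):
  proc-C: (2, 1, 0, 0)
  proc-D: (2, 2, 3, 0)
  proc-B: (8, 9, 7, 5)
  proc-H: (5, 4, 3, 0)
  proc-F: (7, 4, 7, 5)
  proc-I: (6, 4, 5, 2)
(2) The state is SAFE; one workable sequence: proc-C, proc-D, proc-H, proc-I, proc-F, proc-B.
Key observation: proc-C marks the first exact bind of the order: its need (2, 1, 0, 0) fits the free (2, 1, 0, 1) with zero slack on a requested resource.
Walking it through:
  pool = (2, 1, 0, 1)
  proc-C: need (2, 1, 0, 0) fits (2, 1, 0, 1); releases (1, 3, 3, 0), pool now (3, 4, 3, 1)
  proc-D: need (2, 2, 3, 0) fits (3, 4, 3, 1); releases (2, 1, 1, 0), pool now (5, 5, 4, 1)
  proc-H: need (5, 4, 3, 0) fits (5, 5, 4, 1); releases (2, 2, 1, 1), pool now (7, 7, 5, 2)
  proc-I: need (6, 4, 5, 2) fits (7, 7, 5, 2); releases (0, 0, 2, 3), pool now (7, 7, 7, 5)
  proc-F: need (7, 4, 7, 5) fits (7, 7, 7, 5); releases (1, 2, 1, 0), pool now (8, 9, 8, 5)
  proc-B: need (8, 9, 7, 5) fits (8, 9, 8, 5); releases (1, 0, 0, 1), pool now (9, 9, 8, 6)
(3) Exactly 1 of the possible complete orderings is a safe sequence.


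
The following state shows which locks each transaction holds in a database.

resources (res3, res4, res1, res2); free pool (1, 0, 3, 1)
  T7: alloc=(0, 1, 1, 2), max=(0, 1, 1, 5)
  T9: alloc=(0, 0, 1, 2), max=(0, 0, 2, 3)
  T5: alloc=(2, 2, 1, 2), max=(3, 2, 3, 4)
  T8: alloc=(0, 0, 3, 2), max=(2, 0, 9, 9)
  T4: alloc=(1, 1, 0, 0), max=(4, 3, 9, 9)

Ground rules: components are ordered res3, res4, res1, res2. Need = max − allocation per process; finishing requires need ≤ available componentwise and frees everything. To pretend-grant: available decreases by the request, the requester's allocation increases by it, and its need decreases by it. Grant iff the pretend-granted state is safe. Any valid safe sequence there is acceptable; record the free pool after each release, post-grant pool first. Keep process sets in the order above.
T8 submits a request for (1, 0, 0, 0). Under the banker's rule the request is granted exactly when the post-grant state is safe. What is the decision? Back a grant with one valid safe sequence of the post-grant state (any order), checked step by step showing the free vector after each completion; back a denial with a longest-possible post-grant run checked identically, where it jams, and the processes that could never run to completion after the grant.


DENY — the pretend-granted state is unsafe.
Key observation: the pool after T9, T7 is (0, 1, 5, 5); every surviving request exceeds it in res3, so progress ends there.
Pretend the grant happened; the run T9, T7 goes as far as possible. Verifying each step:
  pool = (0, 0, 3, 1)
  run T9 (needs (0, 0, 1, 1), free (0, 0, 3, 1)); after release of (0, 0, 1, 2) the pool is (0, 0, 4, 3)
  run T7 (needs (0, 0, 0, 3), free (0, 0, 4, 3)); after release of (0, 1, 1, 2) the pool is (0, 1, 5, 5)
  T5 still needs (1, 0, 2, 2) but only (0, 1, 5, 5) is free — short on res3
  T8 still needs (1, 0, 6, 7) but only (0, 1, 5, 5) is free — short on res3, res1 and res2
  T4 still needs (3, 2, 9, 9) but only (0, 1, 5, 5) is free — short on res3, res4, res1 and res2
Processes that could never finish after the grant: T5, T8 and T4.


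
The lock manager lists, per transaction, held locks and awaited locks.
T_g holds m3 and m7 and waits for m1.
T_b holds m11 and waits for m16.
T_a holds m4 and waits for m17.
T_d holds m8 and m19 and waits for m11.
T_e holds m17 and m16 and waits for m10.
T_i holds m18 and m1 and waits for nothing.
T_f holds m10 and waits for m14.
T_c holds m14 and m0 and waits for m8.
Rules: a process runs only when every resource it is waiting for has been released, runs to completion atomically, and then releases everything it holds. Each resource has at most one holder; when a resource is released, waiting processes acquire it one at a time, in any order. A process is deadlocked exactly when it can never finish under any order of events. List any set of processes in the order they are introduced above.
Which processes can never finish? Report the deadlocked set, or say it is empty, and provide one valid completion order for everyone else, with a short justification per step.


Deadlocked set: T_b, T_a, T_d, T_e, T_f and T_c.
Key observation: the waits loop around T_b -> T_e -> T_f -> T_c -> T_d -> T_b with no way out; T_a waits into the deadlock from upstream.
One completion order for the rest: T_i, T_g.
Verifying each step:
  T_i waits on nothing -> runs at once and releases m18 and m1
  T_g: everything it awaited (m1) is free; runs, freeing m3 and m7


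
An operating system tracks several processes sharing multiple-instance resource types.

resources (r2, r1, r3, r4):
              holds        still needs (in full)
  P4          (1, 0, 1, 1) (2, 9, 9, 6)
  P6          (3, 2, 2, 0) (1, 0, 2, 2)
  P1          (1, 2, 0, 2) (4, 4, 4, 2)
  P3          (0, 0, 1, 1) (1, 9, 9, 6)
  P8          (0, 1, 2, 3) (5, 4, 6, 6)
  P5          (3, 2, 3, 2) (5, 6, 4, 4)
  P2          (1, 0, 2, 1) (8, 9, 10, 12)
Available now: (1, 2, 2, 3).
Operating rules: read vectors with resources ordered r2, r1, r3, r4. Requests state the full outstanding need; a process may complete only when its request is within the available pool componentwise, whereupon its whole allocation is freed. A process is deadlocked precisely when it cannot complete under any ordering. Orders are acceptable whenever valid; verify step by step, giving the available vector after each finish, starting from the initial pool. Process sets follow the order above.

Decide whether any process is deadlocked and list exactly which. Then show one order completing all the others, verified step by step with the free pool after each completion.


Nothing here is deadlocked.
Key observation: there is always a runnable process — P6 first — so the state unwinds completely.
The rest can finish in the order P6, P1, P5, P8, P3, P4, P2. Walking it through:
  pool = (1, 2, 2, 3)
  P6: need (1, 0, 2, 2) fits (1, 2, 2, 3); releases (3, 2, 2, 0), pool now (4, 4, 4, 3)
  P1: need (4, 4, 4, 2) fits (4, 4, 4, 3); releases (1, 2, 0, 2), pool now (5, 6, 4, 5)
  P5: need (5, 6, 4, 4) fits (5, 6, 4, 5); releases (3, 2, 3, 2), pool now (8, 8, 7, 7)
  P8: need (5, 4, 6, 6) fits (8, 8, 7, 7); releases (0, 1, 2, 3), pool now (8, 9, 9, 10)
  P3: need (1, 9, 9, 6) fits (8, 9, 9, 10); releases (0, 0, 1, 1), pool now (8, 9, 10, 11)
  P4: need (2, 9, 9, 6) fits (8, 9, 10, 11); releases (1, 0, 1, 1), pool now (9, 9, 11, 12)
  P2: need (8, 9, 10, 12) fits (9, 9, 11, 12); releases (1, 0, 2, 1), pool now (10, 9, 13, 13)


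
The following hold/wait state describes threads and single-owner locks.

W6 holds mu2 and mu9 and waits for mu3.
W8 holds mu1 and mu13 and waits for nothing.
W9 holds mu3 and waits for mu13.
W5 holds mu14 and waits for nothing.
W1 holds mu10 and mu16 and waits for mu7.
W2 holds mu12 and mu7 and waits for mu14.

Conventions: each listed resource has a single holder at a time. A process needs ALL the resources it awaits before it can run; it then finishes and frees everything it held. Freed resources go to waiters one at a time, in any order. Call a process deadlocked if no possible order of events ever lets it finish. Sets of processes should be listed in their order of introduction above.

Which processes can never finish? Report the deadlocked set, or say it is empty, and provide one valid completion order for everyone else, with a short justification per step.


The deadlocked set is empty.
Key observation: the wait relation is loop-free; peeling off processes with no waits unwinds the whole state.
The rest can finish in the order W8, W5, W2, W9, W1, W6.
Step-by-step check:
  W8: no waits; runs immediately, freeing mu1 and mu13
  W5: no waits; runs immediately, freeing mu14
  run W2 (all its waits — mu14 — are resolved); releases mu12 and mu7
  run W9 (all its waits — mu13 — are resolved); releases mu3
  run W1 (all its waits — mu7 — are resolved); releases mu10 and mu16
  run W6 (all its waits — mu3 — are resolved); releases mu2 and mu9


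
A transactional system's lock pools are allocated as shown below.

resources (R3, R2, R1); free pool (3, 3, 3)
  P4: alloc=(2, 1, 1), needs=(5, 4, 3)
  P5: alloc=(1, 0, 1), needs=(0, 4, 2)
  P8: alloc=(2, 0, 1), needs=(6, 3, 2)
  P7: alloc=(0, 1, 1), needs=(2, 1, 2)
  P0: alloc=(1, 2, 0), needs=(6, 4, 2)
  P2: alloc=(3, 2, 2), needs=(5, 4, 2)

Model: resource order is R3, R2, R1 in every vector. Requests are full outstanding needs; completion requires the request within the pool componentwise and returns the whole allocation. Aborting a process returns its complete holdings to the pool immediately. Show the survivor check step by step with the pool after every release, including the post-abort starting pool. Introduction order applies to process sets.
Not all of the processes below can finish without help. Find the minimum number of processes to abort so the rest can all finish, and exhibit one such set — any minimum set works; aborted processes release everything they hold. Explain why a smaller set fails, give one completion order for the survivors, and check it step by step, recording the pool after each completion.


Minimum abort set: P8.
Key observation: before aborting P8, P2 was permanently blocked — no order could ever run it; afterwards it completes at step 2.
Minimality: the empty abort set fails — the state is deadlocked as it stands.
The survivors complete as P7, P2, P5, P0, P4. Check, step by step (starting from the post-abort pool):
  pool = (5, 3, 4)
  P7 needs (2, 1, 2) <= (5, 3, 4) -> finishes; pool += (0, 1, 1) = (5, 4, 5)
  P2 needs (5, 4, 2) <= (5, 4, 5) -> finishes; pool += (3, 2, 2) = (8, 6, 7)
  P5 needs (0, 4, 2) <= (8, 6, 7) -> finishes; pool += (1, 0, 1) = (9, 6, 8)
  P0 needs (6, 4, 2) <= (9, 6, 8) -> finishes; pool += (1, 2, 0) = (10, 8, 8)
  P4 needs (5, 4, 3) <= (10, 8, 8) -> finishes; pool += (2, 1, 1) = (12, 9, 9)


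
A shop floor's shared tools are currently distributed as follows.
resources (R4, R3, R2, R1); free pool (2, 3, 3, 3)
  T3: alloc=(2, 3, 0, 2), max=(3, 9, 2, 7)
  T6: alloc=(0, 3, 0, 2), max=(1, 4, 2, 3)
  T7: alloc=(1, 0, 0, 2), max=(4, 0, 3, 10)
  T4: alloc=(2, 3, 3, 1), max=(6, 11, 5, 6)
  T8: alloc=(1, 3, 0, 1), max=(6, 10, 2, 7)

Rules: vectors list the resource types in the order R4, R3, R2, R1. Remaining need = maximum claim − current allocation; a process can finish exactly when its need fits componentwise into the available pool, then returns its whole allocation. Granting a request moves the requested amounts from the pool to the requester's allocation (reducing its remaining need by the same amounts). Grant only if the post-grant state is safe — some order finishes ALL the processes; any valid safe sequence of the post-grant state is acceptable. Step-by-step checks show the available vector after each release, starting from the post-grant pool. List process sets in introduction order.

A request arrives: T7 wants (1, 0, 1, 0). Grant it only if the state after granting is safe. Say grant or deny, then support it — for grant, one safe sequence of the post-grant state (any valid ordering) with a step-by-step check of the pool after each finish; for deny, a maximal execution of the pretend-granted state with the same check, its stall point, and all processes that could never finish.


DENY. Granting would leave the state unsafe.
Key observation: after T6, T3 the pool peaks at (3, 9, 2, 7), and each blocked process is short somewhere: T7 on R1; T4 on R4; T8 on R4.
On the post-grant state, T6, T3 is a maximal run — nothing extends it. Walking it through:
  pool = (1, 3, 2, 3)
  T6: need (1, 1, 2, 1) fits (1, 3, 2, 3); releases (0, 3, 0, 2), pool now (1, 6, 2, 5)
  T3: need (1, 6, 2, 5) fits (1, 6, 2, 5); releases (2, 3, 0, 2), pool now (3, 9, 2, 7)
  blocked: T7 wants (2, 0, 2, 8), pool (3, 9, 2, 7) — not enough R1
  blocked: T4 wants (4, 8, 2, 5), pool (3, 9, 2, 7) — not enough R4
  blocked: T8 wants (5, 7, 2, 6), pool (3, 9, 2, 7) — not enough R4
Post-grant, the permanently blocked set is T7, T4 and T8.


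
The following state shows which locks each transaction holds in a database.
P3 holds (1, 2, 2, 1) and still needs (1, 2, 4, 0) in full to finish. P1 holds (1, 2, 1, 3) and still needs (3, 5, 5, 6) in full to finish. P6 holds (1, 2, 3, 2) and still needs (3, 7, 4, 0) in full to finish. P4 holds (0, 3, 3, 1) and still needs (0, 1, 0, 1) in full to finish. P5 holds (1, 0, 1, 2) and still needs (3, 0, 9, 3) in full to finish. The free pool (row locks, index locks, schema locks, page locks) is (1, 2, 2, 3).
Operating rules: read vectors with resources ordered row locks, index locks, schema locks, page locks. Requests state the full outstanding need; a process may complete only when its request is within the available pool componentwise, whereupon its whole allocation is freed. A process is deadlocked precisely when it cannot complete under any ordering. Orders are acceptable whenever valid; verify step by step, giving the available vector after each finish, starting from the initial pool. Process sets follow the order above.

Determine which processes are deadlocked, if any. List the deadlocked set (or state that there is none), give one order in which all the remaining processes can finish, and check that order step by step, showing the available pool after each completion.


The deadlocked set is P1, P6 and P5.
Key observation: even finishing P4, P3 leaves just (2, 7, 7, 5) free — too little row locks for any of the remaining processes.
The rest can finish in the order P4, P3. Step-by-step check:
  pool = (1, 2, 2, 3)
  run P4 (needs (0, 1, 0, 1), free (1, 2, 2, 3)); after release of (0, 3, 3, 1) the pool is (1, 5, 5, 4)
  run P3 (needs (1, 2, 4, 0), free (1, 5, 5, 4)); after release of (1, 2, 2, 1) the pool is (2, 7, 7, 5)
The blocked processes can never fit:
  P1 still needs (3, 5, 5, 6) but only (2, 7, 7, 5) is free — short on row locks and page locks
  P6 still needs (3, 7, 4, 0) but only (2, 7, 7, 5) is free — short on row locks
  P5 still needs (3, 0, 9, 3) but only (2, 7, 7, 5) is free — short on row locks and schema locks


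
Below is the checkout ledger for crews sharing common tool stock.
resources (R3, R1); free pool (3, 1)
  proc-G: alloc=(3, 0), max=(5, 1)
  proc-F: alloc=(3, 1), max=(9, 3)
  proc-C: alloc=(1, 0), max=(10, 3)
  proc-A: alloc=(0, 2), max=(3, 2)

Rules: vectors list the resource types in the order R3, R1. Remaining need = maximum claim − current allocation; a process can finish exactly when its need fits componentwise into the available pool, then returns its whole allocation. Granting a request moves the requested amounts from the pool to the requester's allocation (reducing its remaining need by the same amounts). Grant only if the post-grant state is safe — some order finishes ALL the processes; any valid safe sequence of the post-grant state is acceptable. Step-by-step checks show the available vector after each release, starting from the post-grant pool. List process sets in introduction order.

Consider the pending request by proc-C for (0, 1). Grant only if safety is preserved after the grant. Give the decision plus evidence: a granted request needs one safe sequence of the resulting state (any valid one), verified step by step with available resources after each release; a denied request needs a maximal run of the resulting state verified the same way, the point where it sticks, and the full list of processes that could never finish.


GRANT: granting preserves safety; a valid post-grant sequence is proc-A, proc-G, proc-F, proc-C.
Key observation: after the grant the pool drops to (3, 0), which still lets proc-A finish first and unwind the rest.
Verifying the post-grant state step by step:
  pool = (3, 0)
  proc-A: need (3, 0) fits (3, 0); releases (0, 2), pool now (3, 2)
  proc-G: need (2, 1) fits (3, 2); releases (3, 0), pool now (6, 2)
  proc-F: need (6, 2) fits (6, 2); releases (3, 1), pool now (9, 3)
  proc-C: need (9, 2) fits (9, 3); releases (1, 1), pool now (10, 4)


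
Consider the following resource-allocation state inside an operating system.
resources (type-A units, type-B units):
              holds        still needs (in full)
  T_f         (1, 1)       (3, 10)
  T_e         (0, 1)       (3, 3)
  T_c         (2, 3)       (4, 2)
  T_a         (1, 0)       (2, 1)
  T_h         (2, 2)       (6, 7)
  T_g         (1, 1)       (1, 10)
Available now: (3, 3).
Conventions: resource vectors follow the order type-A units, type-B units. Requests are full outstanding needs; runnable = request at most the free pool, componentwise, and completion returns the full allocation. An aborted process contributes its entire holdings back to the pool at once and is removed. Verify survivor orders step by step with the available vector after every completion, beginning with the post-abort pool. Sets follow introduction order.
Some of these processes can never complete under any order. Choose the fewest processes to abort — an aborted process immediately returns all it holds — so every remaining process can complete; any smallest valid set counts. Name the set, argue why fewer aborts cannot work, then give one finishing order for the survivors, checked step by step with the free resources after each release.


The answer: abort T_f.
Key observation: aborting T_f returns (1, 1), and T_g — hopeless before — runs at step 5 with the returned capacity in the pool.
Why nothing smaller works: aborting no one leaves the state deadlocked as given.
Survivors finish in the order: T_a, T_c, T_h, T_e, T_g. Walking it through (pool after the aborts first):
  pool = (4, 4)
  T_a: need (2, 1) fits (4, 4); releases (1, 0), pool now (5, 4)
  T_c: need (4, 2) fits (5, 4); releases (2, 3), pool now (7, 7)
  T_h: need (6, 7) fits (7, 7); releases (2, 2), pool now (9, 9)
  T_e: need (3, 3) fits (9, 9); releases (0, 1), pool now (9, 10)
  T_g: need (1, 10) fits (9, 10); releases (1, 1), pool now (10, 11)


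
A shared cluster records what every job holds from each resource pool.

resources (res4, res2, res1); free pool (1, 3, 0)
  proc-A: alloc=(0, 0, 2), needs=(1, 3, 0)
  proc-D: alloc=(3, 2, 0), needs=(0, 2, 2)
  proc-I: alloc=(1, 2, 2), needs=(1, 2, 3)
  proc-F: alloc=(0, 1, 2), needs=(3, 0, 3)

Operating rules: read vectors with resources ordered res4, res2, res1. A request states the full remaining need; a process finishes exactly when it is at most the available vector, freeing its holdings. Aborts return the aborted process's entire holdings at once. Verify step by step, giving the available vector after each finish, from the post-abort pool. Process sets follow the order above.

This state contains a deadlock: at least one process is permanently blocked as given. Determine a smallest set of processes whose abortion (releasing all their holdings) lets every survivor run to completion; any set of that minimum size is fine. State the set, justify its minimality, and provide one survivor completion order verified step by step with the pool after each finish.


Minimum abort set: proc-I.
Key observation: aborting proc-I returns (1, 2, 2), and proc-F — hopeless before — runs at step 3 with the returned capacity in the pool.
No smaller set exists: with zero aborts the deadlock remains.
The survivors complete as proc-A, proc-D, proc-F. Check, step by step (starting from the post-abort pool):
  pool = (2, 5, 2)
  run proc-A (needs (1, 3, 0), free (2, 5, 2)); after release of (0, 0, 2) the pool is (2, 5, 4)
  run proc-D (needs (0, 2, 2), free (2, 5, 4)); after release of (3, 2, 0) the pool is (5, 7, 4)
  run proc-F (needs (3, 0, 3), free (5, 7, 4)); after release of (0, 1, 2) the pool is (5, 8, 6)


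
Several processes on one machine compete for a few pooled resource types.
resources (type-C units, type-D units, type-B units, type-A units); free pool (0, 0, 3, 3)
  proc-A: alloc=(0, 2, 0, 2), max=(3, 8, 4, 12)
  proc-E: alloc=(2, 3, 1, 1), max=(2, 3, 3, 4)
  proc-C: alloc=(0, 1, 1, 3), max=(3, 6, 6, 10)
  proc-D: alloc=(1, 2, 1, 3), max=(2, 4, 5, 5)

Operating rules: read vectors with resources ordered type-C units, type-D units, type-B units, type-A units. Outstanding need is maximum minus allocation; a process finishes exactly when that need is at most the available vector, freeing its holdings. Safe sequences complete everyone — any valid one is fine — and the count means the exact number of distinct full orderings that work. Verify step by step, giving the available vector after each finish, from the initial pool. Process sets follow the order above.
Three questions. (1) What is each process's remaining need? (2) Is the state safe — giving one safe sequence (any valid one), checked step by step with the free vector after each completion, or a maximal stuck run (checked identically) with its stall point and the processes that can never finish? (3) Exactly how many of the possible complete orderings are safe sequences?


(1) Need matrix, components ordered type-C units, type-D units, type-B units, type-A units:
  proc-A: (3, 6, 4, 10)
  proc-E: (0, 0, 2, 3)
  proc-C: (3, 5, 5, 7)
  proc-D: (1, 2, 4, 2)
(2) The state is SAFE; one workable sequence: proc-E, proc-D, proc-C, proc-A.
Key observation: reading the order forward, proc-E is the first process whose need (0, 0, 2, 3) meets the free pool (0, 0, 3, 3) exactly on a resource it requests.
Check, step by step:
  pool = (0, 0, 3, 3)
  run proc-E (needs (0, 0, 2, 3), free (0, 0, 3, 3)); after release of (2, 3, 1, 1) the pool is (2, 3, 4, 4)
  run proc-D (needs (1, 2, 4, 2), free (2, 3, 4, 4)); after release of (1, 2, 1, 3) the pool is (3, 5, 5, 7)
  run proc-C (needs (3, 5, 5, 7), free (3, 5, 5, 7)); after release of (0, 1, 1, 3) the pool is (3, 6, 6, 10)
  run proc-A (needs (3, 6, 4, 10), free (3, 6, 6, 10)); after release of (0, 2, 0, 2) the pool is (3, 8, 6, 12)
(3) Exactly 1 of the possible complete orderings is a safe sequence.


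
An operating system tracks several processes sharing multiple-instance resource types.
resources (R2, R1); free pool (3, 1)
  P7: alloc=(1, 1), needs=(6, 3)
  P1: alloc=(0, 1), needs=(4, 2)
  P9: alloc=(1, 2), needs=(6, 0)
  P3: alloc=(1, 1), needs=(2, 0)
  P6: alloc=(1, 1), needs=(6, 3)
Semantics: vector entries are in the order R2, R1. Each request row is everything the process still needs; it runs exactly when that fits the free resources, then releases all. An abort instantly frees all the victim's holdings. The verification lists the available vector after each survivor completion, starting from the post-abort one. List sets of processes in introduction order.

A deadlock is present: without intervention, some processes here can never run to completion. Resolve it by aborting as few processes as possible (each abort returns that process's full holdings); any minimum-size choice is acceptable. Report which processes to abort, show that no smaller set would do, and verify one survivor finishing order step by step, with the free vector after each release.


Minimum abort set: P9 and P6.
Key observation: the returned (2, 3) from P9 and P6 is what brings P7 — unrunnable before, under any order — into play at step 2.
Why nothing smaller works — every single abort fails: P7 alone leaves P9 blocked (short on R2); P1 alone leaves P7 blocked (short on R2); P9 alone leaves P7 blocked (short on R2); P3 alone leaves P7 blocked (short on R2); P6 alone leaves P7 blocked (short on R2).
One survivor order: P3, P7, P1. Step-by-step check (post-abort pool first):
  pool = (5, 4)
  P3: need (2, 0) fits (5, 4); releases (1, 1), pool now (6, 5)
  P7: need (6, 3) fits (6, 5); releases (1, 1), pool now (7, 6)
  P1: need (4, 2) fits (7, 6); releases (0, 1), pool now (7, 7)


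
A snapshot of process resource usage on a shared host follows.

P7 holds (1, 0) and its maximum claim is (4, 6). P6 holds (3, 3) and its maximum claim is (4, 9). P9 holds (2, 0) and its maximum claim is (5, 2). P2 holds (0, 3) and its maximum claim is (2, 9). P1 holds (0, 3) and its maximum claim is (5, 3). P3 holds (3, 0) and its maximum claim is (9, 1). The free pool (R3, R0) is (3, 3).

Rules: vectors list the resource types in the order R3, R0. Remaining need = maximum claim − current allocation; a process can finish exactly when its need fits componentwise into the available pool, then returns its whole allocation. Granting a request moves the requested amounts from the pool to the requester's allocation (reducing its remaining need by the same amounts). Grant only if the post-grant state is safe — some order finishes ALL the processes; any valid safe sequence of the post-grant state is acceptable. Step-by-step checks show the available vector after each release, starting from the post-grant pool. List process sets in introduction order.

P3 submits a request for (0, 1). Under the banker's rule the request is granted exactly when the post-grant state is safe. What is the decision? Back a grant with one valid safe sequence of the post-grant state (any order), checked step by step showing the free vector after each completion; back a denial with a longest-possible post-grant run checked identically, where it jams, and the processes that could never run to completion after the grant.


DENY — the pretend-granted state is unsafe.
Key observation: after P9, P1 the pool peaks at (5, 5), and each blocked process is short somewhere: P7 on R0; P6 on R0; P2 on R0; P3 on R3.
After a pretend grant, a maximal execution: P9, P1 — then nothing else fits. Verifying each step:
  pool = (3, 2)
  P9: need (3, 2) fits (3, 2); releases (2, 0), pool now (5, 2)
  P1: need (5, 0) fits (5, 2); releases (0, 3), pool now (5, 5)
  blocked: P7 wants (3, 6), pool (5, 5) — not enough R0
  blocked: P6 wants (1, 6), pool (5, 5) — not enough R0
  blocked: P2 wants (2, 6), pool (5, 5) — not enough R0
  blocked: P3 wants (6, 0), pool (5, 5) — not enough R3
Post-grant, the permanently blocked set is P7, P6, P2 and P3.
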